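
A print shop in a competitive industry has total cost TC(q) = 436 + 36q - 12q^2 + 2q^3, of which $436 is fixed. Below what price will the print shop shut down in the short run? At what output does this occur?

The shutdown price is the minimum of AVC. VC = 36q - 12q^2 + 2q^3, so AVC = 36 - 12q + 2q^2.
At the minimum of AVC, MC = AVC. MC = 36 - 24q + 6q^2; setting MC = AVC gives 4q^2 - 12q = 0, so q = 3. min AVC = 18.
For P < $18 the firm produces nothing.

$18 per unit, at q = 3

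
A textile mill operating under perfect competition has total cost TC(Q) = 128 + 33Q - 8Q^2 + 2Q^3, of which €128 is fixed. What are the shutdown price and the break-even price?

Shutdown price = €25; break-even price = €65

AVC = 33 - 8Q + 2Q^2; minimized at Q = 2, giving min AVC = €25. That is the shutdown price.
ATC = 128/Q + 33 - 8Q + 2Q^2. Setting dATC/dQ = −128/Q^2 − 8 + 4Q = 0 gives Q = 4 (since 4·4^3 − 8·4^2 = 128).
min ATC = 128/4 + 33 − 8·4 + 2·4^2 = €65. That is the break-even price.
For €25 ≤ P < €65 the firm produces at a loss; below €25 it shuts down.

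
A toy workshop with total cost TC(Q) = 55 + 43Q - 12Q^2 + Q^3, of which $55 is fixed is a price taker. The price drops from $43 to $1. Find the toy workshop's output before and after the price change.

Output falls from 8 to 0 (the firm shuts down)

MC = 43 - 24Q + 3Q^2; the shutdown threshold is min AVC = $7 (at Q = 6).
At P = $43 ≥ min AVC, set P = MC on the rising branch: Q = 8.
At P = $1 < min AVC = $7, price no longer covers variable cost at any output, so the firm shuts down: Q = 0.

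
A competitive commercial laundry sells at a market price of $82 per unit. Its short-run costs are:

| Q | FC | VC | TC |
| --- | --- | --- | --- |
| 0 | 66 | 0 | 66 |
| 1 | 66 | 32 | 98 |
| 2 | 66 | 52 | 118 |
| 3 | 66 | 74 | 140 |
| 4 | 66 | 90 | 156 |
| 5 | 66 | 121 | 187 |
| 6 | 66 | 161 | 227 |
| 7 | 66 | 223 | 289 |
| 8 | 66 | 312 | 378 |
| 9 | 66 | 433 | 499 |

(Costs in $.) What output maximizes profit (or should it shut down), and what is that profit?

Q = 7; profit = $285

Compute π = P·Q − TC at each output: Q=0: -66; Q=1: -16; Q=2: 46; Q=3: 106; Q=4: 172; Q=5: 223; Q=6: 265; Q=7: 285; Q=8: 278; Q=9: 239.
Profit is maximized at Q = 7. AVC there is 223/7 = $31.86 ≤ P, so producing beats shutting down (which would give -$66).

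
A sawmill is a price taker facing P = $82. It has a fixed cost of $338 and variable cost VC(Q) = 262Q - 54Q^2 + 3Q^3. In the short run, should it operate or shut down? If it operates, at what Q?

Produce at Q = 10

From TC, MC = TC'(Q) = 262 - 108Q + 9Q^2 and AVC = VC/Q = 262 - 54Q + 3Q^2.
AVC is minimized where dAVC/dQ = -54 + 6Q = 0, at Q = 9; min AVC = 262 - 54·9 + 3·9^2 = $19.
Because $82 ≥ $19, revenue can cover variable cost; the firm operates.
Set P = MC: 82 = 262 - 108Q + 9Q^2 → 180 - 108Q + 9Q^2 = 0. The roots are Q = 2 and Q = 10; the profit-maximizing output is on the rising part of MC, so Q* = 10.
Check: AVC at Q = 10 is $22 ≤ P, so revenue covers variable cost.
Profit = P·Q − TC = 82·10 − 558 = $262.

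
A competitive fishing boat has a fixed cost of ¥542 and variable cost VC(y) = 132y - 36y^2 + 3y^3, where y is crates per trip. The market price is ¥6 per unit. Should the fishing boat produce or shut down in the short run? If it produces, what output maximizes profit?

From TC, MC = TC'(y) = 132 - 72y + 9y^2 and AVC = VC/y = 132 - 36y + 3y^2.
The AVC parabola has its vertex at y = 36/6 = 6, where AVC = 132 - 36·6 + 3·6^2 = ¥24.
P = ¥6 lies below min AVC = ¥24; no output level covers variable cost.
Shutting down limits the loss to fixed cost, ¥542.

Shut down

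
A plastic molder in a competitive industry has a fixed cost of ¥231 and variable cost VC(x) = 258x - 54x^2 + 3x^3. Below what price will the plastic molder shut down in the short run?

¥15 per unit

The shutdown price is the minimum of AVC. VC = 258x - 54x^2 + 3x^3, so AVC = 258 - 54x + 3x^2.
dAVC/dx = -54 + 6x = 0 gives x = 9. min AVC = 258 - 54·9 + 3·9^2 = 15.
So the shutdown price is ¥15.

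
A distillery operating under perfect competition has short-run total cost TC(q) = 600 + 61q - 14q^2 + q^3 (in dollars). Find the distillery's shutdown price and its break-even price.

AVC = 61 - 14q + q^2; minimized at q = 7, giving min AVC = $12. That is the shutdown price.
ATC = 600/q + 61 - 14q + q^2. Setting dATC/dq = −600/q^2 − 14 + 2q = 0 gives q = 10 (since 2·10^3 − 14·10^2 = 600).
min ATC = 600/10 + 61 − 14·10 + 10^2 = $81. That is the break-even price.
Between these two prices the firm operates at a loss; above $81 it earns a profit.

Shutdown price = $12; break-even price = $81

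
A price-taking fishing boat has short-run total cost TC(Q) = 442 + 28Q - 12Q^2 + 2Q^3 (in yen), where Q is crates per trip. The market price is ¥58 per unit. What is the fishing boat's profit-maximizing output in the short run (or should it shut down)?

Variable cost is VC = 28Q - 12Q^2 + 2Q^3, so AVC = VC/Q = 28 - 12Q + 2Q^2 and MC = dTC/dQ = 28 - 24Q + 6Q^2.
The AVC parabola has its vertex at Q = 12/4 = 3, where AVC = 28 - 12·3 + 2·3^2 = ¥10.
Because ¥58 ≥ ¥10, revenue can cover variable cost; the firm operates.
P = MC gives -30 - 24Q + 6Q^2 = 0, with roots -1 and 5. Take the larger (rising MC): Q* = 5.
Check: AVC at Q = 5 is ¥18 ≤ P, so revenue covers variable cost.
Profit = P·Q − TC = 58·5 − 532 = -¥242, a loss, but smaller than the ¥442 fixed cost the firm would lose by shutting down.

Produce at Q = 5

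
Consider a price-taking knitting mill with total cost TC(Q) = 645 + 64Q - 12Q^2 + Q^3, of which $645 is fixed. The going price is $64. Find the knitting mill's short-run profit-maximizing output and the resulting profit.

AVC = 64 - 12Q + Q^2 has its minimum $28 at Q = 6; price $64 clears that bar, so the firm operates.
With MC = 64 - 24Q + 3Q^2, P = MC on the upward-sloping part at Q* = 8.
TR = 64·8 = 512. TC = 645 + 256 = 901. Profit = 512 − 901 = -$389.
Shutting down would mean losing the fixed cost of $645, so operating at a loss of $389 is better by $256.

Profit = -$389 at Q = 8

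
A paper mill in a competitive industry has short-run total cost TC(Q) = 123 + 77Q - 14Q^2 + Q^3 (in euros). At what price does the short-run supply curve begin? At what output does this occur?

€28 per unit, at Q = 7

The shutdown price is the minimum of AVC. VC = 77Q - 14Q^2 + Q^3, so AVC = 77 - 14Q + Q^2.
dAVC/dQ = -14 + 2Q = 0 gives Q = 7. min AVC = 77 - 14·7 + 7^2 = 28.
For P < €28 the firm produces nothing.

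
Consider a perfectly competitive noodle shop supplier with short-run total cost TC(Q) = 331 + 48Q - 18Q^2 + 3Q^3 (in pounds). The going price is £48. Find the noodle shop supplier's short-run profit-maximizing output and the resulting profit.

AVC = 48 - 18Q + 3Q^2 has its minimum £21 at Q = 3; price £48 clears that bar, so the firm operates.
MC = 48 - 36Q + 9Q^2. Setting P = MC and taking the root on the rising branch gives Q* = 4.
TR = 48·4 = 192. TC = 331 + 96 = 427. Profit = 192 − 427 = -£235.
By producing, the firm covers all variable cost plus £96 of fixed cost; shutting down would lose the full £331.

Profit = -£235 at Q = 4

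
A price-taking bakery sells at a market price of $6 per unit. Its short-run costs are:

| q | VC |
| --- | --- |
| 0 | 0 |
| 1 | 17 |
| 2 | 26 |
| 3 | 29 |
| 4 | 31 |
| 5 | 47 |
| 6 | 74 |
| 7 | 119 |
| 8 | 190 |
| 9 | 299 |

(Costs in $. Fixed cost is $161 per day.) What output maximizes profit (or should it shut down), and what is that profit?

Compute π = P·q − TC at each output: q=0: -161; q=1: -172; q=2: -175; q=3: -172; q=4: -168; q=5: -178; q=6: -199; q=7: -238; q=8: -303; q=9: -406.
Profit is highest at q = 0. Equivalently, the lowest AVC in the table is 31/4 ≈ $7.75 at q = 4, and P = $6 falls below it — price never covers variable cost, so the firm shuts down and loses only its fixed cost.

q = 0 (shut down); profit = -$161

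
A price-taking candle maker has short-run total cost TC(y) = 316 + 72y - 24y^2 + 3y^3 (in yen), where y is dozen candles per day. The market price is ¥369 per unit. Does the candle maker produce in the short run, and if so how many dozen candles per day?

Variable cost is VC = 72y - 24y^2 + 3y^3, so AVC = VC/y = 72 - 24y + 3y^2 and MC = dTC/dy = 72 - 48y + 9y^2.
AVC is minimized where dAVC/dy = -24 + 6y = 0, at y = 4; min AVC = 72 - 24·4 + 3·4^2 = ¥24.
Since P = ¥369 ≥ min AVC = ¥24, price covers variable cost and the firm should produce.
P = MC gives -297 - 48y + 9y^2 = 0, with roots -11/3 and 9. Take the larger (rising MC): y* = 9.
Check: AVC at y = 9 is ¥99 ≤ P, so revenue covers variable cost.
Profit = P·y − TC = 369·9 − 1207 = ¥2114.

Produce at y = 9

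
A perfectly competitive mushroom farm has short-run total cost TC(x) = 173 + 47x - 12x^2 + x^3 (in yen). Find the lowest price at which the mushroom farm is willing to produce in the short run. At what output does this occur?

Short-run supply begins at min AVC. From VC = 47x - 12x^2 + x^3, AVC = 47 - 12x + x^2.
dAVC/dx = -12 + 2x = 0 gives x = 6. min AVC = 47 - 12·6 + 6^2 = 11.
For P < ¥11 the firm produces nothing.

¥11 per unit, at x = 6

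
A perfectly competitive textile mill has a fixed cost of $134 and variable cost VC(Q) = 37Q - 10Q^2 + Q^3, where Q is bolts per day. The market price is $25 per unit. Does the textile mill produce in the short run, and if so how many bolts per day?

Produce at Q = 6

From TC, MC = TC'(Q) = 37 - 20Q + 3Q^2 and AVC = VC/Q = 37 - 10Q + Q^2.
AVC is minimized where dAVC/dQ = -10 + 2Q = 0, at Q = 5; min AVC = 37 - 10·5 + 5^2 = $12.
Since P = $25 ≥ min AVC = $12, price covers variable cost and the firm should produce.
P = MC gives 12 - 20Q + 3Q^2 = 0, with roots 2/3 and 6. Take the larger (rising MC): Q* = 6.
Check: AVC at Q = 6 is $13 ≤ P, so revenue covers variable cost.
Profit = P·Q − TC = 25·6 − 212 = -$62, a loss, but smaller than the $134 fixed cost the firm would lose by shutting down.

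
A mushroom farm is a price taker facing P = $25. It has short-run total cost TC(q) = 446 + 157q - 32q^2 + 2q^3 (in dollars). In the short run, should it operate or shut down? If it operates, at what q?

Variable cost is VC = 157q - 32q^2 + 2q^3, so AVC = VC/q = 157 - 32q + 2q^2 and MC = dTC/dq = 157 - 64q + 6q^2.
The AVC parabola has its vertex at q = 32/4 = 8, where AVC = 157 - 32·8 + 2·8^2 = $29.
With P < min AVC ($25 < $29), every unit sold adds to the loss.
The firm minimizes its loss by shutting down and losing only its fixed cost of $446.

Shut down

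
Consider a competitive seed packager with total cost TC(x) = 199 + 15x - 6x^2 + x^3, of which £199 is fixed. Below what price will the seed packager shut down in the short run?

£6 per unit

Short-run supply begins at min AVC. From VC = 15x - 6x^2 + x^3, AVC = 15 - 6x + x^2.
dAVC/dx = -6 + 2x = 0 gives x = 3. min AVC = 15 - 6·3 + 3^2 = 6.
So the shutdown price is £6.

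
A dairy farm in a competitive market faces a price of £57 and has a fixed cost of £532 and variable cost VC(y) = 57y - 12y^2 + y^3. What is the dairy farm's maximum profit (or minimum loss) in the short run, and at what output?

Profit = -£276 at y = 8

AVC = 57 - 12y + y^2 has its minimum £21 at y = 6; price £57 clears that bar, so the firm operates.
With MC = 57 - 24y + 3y^2, P = MC on the upward-sloping part at y* = 8.
TR = 57·8 = 456. TC = 532 + 200 = 732. Profit = 456 − 732 = -£276.
That loss of £276 beats the £532 the firm would lose by shutting down; producing recovers £256 of fixed cost.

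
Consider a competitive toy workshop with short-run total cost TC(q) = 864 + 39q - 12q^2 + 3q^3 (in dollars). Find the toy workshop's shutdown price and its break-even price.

Shutdown price = min AVC. AVC = 39 - 12q + 3q^2, with vertex at q = 2 and minimum $27.
ATC = 864/q + 39 - 12q + 3q^2. Setting dATC/dq = −864/q^2 − 12 + 6q = 0 gives q = 6 (since 6·6^3 − 12·6^2 = 864).
min ATC = 864/6 + 39 − 12·6 + 3·6^2 = $219. That is the break-even price.
Between these two prices the firm operates at a loss; above $219 it earns a profit.

Shutdown price = $27; break-even price = $219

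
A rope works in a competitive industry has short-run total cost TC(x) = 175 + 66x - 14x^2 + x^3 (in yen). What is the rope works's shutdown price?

The firm shuts down when price falls below the minimum of average variable cost. AVC = VC/x = 66 - 14x + x^2.
dAVC/dx = -14 + 2x = 0 gives x = 7. min AVC = 66 - 14·7 + 7^2 = 17.
For P < ¥17 the firm produces nothing.

¥17 per unit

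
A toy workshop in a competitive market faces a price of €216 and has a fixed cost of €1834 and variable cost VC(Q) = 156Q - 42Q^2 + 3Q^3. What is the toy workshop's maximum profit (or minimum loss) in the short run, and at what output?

Profit = -€34 at Q = 10

AVC = 156 - 42Q + 3Q^2 has its minimum €9 at Q = 7; price €216 clears that bar, so the firm operates.
MC = 156 - 84Q + 9Q^2. Setting P = MC and taking the root on the rising branch gives Q* = 10.
TR = 216·10 = 2160. TC = 1834 + 360 = 2194. Profit = 2160 − 2194 = -€34.
By producing, the firm covers all variable cost plus €1800 of fixed cost; shutting down would lose the full €1834.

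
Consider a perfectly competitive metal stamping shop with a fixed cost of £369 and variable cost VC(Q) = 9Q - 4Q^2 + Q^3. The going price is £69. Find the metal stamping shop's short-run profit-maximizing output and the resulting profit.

Profit = -£81 at Q = 6

AVC = 9 - 4Q + Q^2; min AVC = £5 at Q = 2. Since P = £69 ≥ min AVC, the firm produces.
With MC = 9 - 8Q + 3Q^2, P = MC on the upward-sloping part at Q* = 6.
TR = 69·6 = 414. TC = 369 + 126 = 495. Profit = 414 − 495 = -£81.
That loss of £81 beats the £369 the firm would lose by shutting down; producing recovers £288 of fixed cost.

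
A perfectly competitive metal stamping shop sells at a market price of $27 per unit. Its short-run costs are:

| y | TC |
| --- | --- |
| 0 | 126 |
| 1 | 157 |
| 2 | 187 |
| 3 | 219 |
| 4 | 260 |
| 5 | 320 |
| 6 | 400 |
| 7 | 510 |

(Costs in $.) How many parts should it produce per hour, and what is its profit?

Profit at each row (π = 27y − TC): y=0: -126; y=1: -130; y=2: -133; y=3: -138; y=4: -152; y=5: -185; y=6: -238; y=7: -321.
Profit is highest at y = 0. Equivalently, the lowest AVC in the table is 61/2 ≈ $30.50 at y = 2, and P = $27 falls below it — price never covers variable cost, so the firm shuts down and loses only its fixed cost.

y = 0 (shut down); profit = -$126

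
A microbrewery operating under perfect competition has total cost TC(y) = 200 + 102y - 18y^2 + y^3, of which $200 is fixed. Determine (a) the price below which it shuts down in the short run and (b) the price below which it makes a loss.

AVC = 102 - 18y + y^2; minimized at y = 9, giving min AVC = $21. That is the shutdown price.
ATC = 200/y + 102 - 18y + y^2. Setting dATC/dy = −200/y^2 − 18 + 2y = 0 gives y = 10 (since 2·10^3 − 18·10^2 = 200).
min ATC = 200/10 + 102 − 18·10 + 10^2 = $42. That is the break-even price.
For $21 ≤ P < $42 the firm produces at a loss; below $21 it shuts down.

Shutdown price = $21; break-even price = $42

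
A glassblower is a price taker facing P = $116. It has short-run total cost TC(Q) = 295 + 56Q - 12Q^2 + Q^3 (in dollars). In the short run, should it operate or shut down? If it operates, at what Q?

Produce at Q = 10

Strip out fixed cost: VC = 56Q - 12Q^2 + Q^3. Then AVC = 56 - 12Q + Q^2 and MC = 56 - 24Q + 3Q^2.
AVC hits its minimum where MC = AVC, at Q = 6, giving min AVC = 56 - 12·6 + 6^2 = $20.
P = $116 exceeds min AVC = $20, so the firm stays open.
Solving P = MC: -60 - 24Q + 3Q^2 = 0 ⇒ Q = -2 or 10. On the upward-sloping branch, Q* = 10.
Check: AVC at Q = 10 is $36 ≤ P, so revenue covers variable cost.
Profit = P·Q − TC = 116·10 − 655 = $505.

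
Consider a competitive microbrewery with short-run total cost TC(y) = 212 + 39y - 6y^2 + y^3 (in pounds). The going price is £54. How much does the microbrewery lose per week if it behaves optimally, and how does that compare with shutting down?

Profit = -£112 at y = 5

AVC = 39 - 6y + y^2 has its minimum £30 at y = 3; price £54 clears that bar, so the firm operates.
With MC = 39 - 12y + 3y^2, P = MC on the upward-sloping part at y* = 5.
TR = 54·5 = 270. TC = 212 + 170 = 382. Profit = 270 − 382 = -£112.
By producing, the firm covers all variable cost plus £100 of fixed cost; shutting down would lose the full £212.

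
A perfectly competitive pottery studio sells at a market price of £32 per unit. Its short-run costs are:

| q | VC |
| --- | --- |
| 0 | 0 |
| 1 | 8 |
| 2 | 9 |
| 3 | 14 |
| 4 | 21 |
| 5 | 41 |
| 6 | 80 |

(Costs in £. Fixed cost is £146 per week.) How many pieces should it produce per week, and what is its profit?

q = 5; profit = -£27

Compute π = P·q − TC at each output: q=0: -146; q=1: -122; q=2: -91; q=3: -64; q=4: -39; q=5: -27; q=6: -34.
Profit is maximized at q = 5. AVC there is 41/5 = £8.20 ≤ P, so producing beats shutting down (which would give -£146).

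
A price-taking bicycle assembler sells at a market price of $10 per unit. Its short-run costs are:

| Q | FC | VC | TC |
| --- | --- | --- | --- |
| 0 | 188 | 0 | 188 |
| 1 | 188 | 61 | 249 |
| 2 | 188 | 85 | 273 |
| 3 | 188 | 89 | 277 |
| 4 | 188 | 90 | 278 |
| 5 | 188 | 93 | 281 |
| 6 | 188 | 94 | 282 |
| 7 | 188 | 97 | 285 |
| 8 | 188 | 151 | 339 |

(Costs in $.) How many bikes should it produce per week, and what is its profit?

Q = 0 (shut down); profit = -$188

Profit at each row (π = 10Q − TC): Q=0: -188; Q=1: -239; Q=2: -253; Q=3: -247; Q=4: -238; Q=5: -231; Q=6: -222; Q=7: -215; Q=8: -259.
Profit is highest at Q = 0. Equivalently, the lowest AVC in the table is 97/7 ≈ $13.86 at Q = 7, and P = $10 falls below it — price never covers variable cost, so the firm shuts down and loses only its fixed cost.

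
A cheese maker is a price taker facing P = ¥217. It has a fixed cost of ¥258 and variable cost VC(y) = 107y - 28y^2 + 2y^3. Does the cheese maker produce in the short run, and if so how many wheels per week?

From TC, MC = TC'(y) = 107 - 56y + 6y^2 and AVC = VC/y = 107 - 28y + 2y^2.
AVC is minimized where dAVC/dy = -28 + 4y = 0, at y = 7; min AVC = 107 - 28·7 + 2·7^2 = ¥9.
P = ¥217 exceeds min AVC = ¥9, so the firm stays open.
Solving P = MC: -110 - 56y + 6y^2 = 0 ⇒ y = -5/3 or 11. On the upward-sloping branch, y* = 11.
Check: AVC at y = 11 is ¥41 ≤ P, so revenue covers variable cost.
Profit = P·y − TC = 217·11 − 709 = ¥1678.

Produce at y = 11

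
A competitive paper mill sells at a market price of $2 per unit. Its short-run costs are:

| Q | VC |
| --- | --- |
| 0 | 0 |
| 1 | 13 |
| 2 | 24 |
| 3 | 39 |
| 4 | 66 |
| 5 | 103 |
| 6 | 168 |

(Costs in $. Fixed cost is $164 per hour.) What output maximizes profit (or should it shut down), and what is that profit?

Compute π = P·Q − TC at each output: Q=0: -164; Q=1: -175; Q=2: -184; Q=3: -197; Q=4: -222; Q=5: -257; Q=6: -320.
Profit is highest at Q = 0. Equivalently, the lowest AVC in the table is 24/2 ≈ $12 at Q = 2, and P = $2 falls below it — price never covers variable cost, so the firm shuts down and loses only its fixed cost.

Q = 0 (shut down); profit = -$164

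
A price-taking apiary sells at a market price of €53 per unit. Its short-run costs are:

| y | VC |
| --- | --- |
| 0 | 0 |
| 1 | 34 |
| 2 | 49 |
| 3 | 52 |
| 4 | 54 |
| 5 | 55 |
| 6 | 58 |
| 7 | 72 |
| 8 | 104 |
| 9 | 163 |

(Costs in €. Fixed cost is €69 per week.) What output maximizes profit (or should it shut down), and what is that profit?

y = 8; profit = €251

Profit at each row (π = 53y − TC): y=0: -69; y=1: -50; y=2: -12; y=3: 38; y=4: 89; y=5: 141; y=6: 191; y=7: 230; y=8: 251; y=9: 245.
Profit is maximized at y = 8. AVC there is 104/8 = €13 ≤ P, so producing beats shutting down (which would give -€69).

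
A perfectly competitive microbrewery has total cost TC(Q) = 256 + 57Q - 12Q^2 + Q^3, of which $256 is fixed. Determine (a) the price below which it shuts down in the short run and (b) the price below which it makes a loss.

Shutdown price = $21; break-even price = $57

AVC = 57 - 12Q + Q^2; minimized at Q = 6, giving min AVC = $21. That is the shutdown price.
ATC = 256/Q + 57 - 12Q + Q^2. Setting dATC/dQ = −256/Q^2 − 12 + 2Q = 0 gives Q = 8 (since 2·8^3 − 12·8^2 = 256).
min ATC = 256/8 + 57 − 12·8 + 8^2 = $57. That is the break-even price.
Between these two prices the firm operates at a loss; above $57 it earns a profit.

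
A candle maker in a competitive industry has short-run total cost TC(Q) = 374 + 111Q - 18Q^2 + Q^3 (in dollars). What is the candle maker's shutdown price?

Short-run supply begins at min AVC. From VC = 111Q - 18Q^2 + Q^3, AVC = 111 - 18Q + Q^2.
dAVC/dQ = -18 + 2Q = 0 gives Q = 9. min AVC = 111 - 18·9 + 9^2 = 30.
For P < $30 the firm produces nothing.

$30 per unit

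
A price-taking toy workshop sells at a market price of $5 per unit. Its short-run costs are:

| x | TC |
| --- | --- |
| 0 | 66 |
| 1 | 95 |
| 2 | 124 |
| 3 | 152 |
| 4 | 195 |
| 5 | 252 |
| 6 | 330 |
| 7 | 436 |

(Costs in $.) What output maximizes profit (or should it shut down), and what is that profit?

x = 0 (shut down); profit = -$66

Compute π = P·x − TC at each output: x=0: -66; x=1: -90; x=2: -114; x=3: -137; x=4: -175; x=5: -227; x=6: -300; x=7: -401.
Profit is highest at x = 0. Equivalently, the lowest AVC in the table is 86/3 ≈ $28.67 at x = 3, and P = $5 falls below it — price never covers variable cost, so the firm shuts down and loses only its fixed cost.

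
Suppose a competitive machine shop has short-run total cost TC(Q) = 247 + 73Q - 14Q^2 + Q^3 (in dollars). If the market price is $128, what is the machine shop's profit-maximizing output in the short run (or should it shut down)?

Produce at Q = 11

Variable cost is VC = 73Q - 14Q^2 + Q^3, so AVC = VC/Q = 73 - 14Q + Q^2 and MC = dTC/dQ = 73 - 28Q + 3Q^2.
AVC is minimized where dAVC/dQ = -14 + 2Q = 0, at Q = 7; min AVC = 73 - 14·7 + 7^2 = $24.
Because $128 ≥ $24, revenue can cover variable cost; the firm operates.
Set P = MC: 128 = 73 - 28Q + 3Q^2 → -55 - 28Q + 3Q^2 = 0. The roots are Q = -5/3 and Q = 11; the profit-maximizing output is on the rising part of MC, so Q* = 11.
Check: AVC at Q = 11 is $40 ≤ P, so revenue covers variable cost.
Profit = P·Q − TC = 128·11 − 687 = $721.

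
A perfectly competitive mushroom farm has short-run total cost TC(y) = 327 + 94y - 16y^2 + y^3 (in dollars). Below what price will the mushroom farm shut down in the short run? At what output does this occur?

$30 per unit, at y = 8

The firm shuts down when price falls below the minimum of average variable cost. AVC = VC/y = 94 - 16y + y^2.
At the minimum of AVC, MC = AVC. MC = 94 - 32y + 3y^2; setting MC = AVC gives 2y^2 - 16y = 0, so y = 8. min AVC = 30.
So the shutdown price is $30.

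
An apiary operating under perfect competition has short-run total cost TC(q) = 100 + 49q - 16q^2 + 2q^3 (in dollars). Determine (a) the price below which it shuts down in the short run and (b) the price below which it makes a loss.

Shutdown price = $17; break-even price = $39

Shutdown price = min AVC. AVC = 49 - 16q + 2q^2, with vertex at q = 4 and minimum $17.
ATC = 100/q + 49 - 16q + 2q^2. Setting dATC/dq = −100/q^2 − 16 + 4q = 0 gives q = 5 (since 4·5^3 − 16·5^2 = 100).
min ATC = 100/5 + 49 − 16·5 + 2·5^2 = $39. That is the break-even price.
For $17 ≤ P < $39 the firm produces at a loss; below $17 it shuts down.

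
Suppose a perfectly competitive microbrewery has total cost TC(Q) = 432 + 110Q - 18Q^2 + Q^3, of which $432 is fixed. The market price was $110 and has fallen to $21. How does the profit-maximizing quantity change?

AVC = 110 - 18Q + Q^2, minimized at Q = 9 where min AVC = $29. MC = 110 - 36Q + 3Q^2.
At P = $110 ≥ min AVC, set P = MC on the rising branch: Q = 12.
At P = $21 < min AVC = $29, price no longer covers variable cost at any output, so the firm shuts down: Q = 0.

Output falls from 12 to 0 (the firm shuts down)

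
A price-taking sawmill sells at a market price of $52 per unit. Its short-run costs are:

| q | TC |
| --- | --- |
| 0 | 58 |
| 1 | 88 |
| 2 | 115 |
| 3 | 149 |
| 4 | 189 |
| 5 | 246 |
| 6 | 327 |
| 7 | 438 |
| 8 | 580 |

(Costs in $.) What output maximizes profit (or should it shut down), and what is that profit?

Profit at each row (π = 52q − TC): q=0: -58; q=1: -36; q=2: -11; q=3: 7; q=4: 19; q=5: 14; q=6: -15; q=7: -74; q=8: -164.
Profit is maximized at q = 4. AVC there is 131/4 = $32.75 ≤ P, so producing beats shutting down (which would give -$58).

q = 4; profit = $19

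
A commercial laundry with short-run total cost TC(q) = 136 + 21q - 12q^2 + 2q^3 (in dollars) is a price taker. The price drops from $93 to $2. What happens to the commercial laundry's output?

Output falls from 6 to 0 (the firm shuts down)

MC = 21 - 24q + 6q^2; the shutdown threshold is min AVC = $3 (at q = 3).
With P = $93 above the shutdown price, P = MC gives q = 6.
At P = $2 < min AVC = $3, price no longer covers variable cost at any output, so the firm shuts down: q = 0.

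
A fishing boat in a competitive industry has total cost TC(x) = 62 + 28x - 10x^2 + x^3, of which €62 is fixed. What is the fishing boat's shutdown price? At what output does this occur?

€3 per unit, at x = 5

Short-run supply begins at min AVC. From VC = 28x - 10x^2 + x^3, AVC = 28 - 10x + x^2.
At the minimum of AVC, MC = AVC. MC = 28 - 20x + 3x^2; setting MC = AVC gives 2x^2 - 10x = 0, so x = 5. min AVC = 3.
For P < €3 the firm produces nothing.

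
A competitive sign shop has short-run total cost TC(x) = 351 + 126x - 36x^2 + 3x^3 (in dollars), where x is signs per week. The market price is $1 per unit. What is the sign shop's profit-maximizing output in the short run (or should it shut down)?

From TC, MC = TC'(x) = 126 - 72x + 9x^2 and AVC = VC/x = 126 - 36x + 3x^2.
AVC is minimized where dAVC/dx = -36 + 6x = 0, at x = 6; min AVC = 126 - 36·6 + 3·6^2 = $18.
P = $1 lies below min AVC = $18; no output level covers variable cost.
Shutting down limits the loss to fixed cost, $351.

Shut down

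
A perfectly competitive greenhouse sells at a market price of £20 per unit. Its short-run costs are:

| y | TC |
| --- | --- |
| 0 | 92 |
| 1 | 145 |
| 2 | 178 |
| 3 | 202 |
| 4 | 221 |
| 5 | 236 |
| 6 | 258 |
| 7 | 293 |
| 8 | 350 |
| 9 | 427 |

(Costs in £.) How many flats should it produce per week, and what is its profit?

Tabulate TR − TC: y=0: -92; y=1: -125; y=2: -138; y=3: -142; y=4: -141; y=5: -136; y=6: -138; y=7: -153; y=8: -190; y=9: -247.
Profit is highest at y = 0. Equivalently, the lowest AVC in the table is 166/6 ≈ £27.67 at y = 6, and P = £20 falls below it — price never covers variable cost, so the firm shuts down and loses only its fixed cost.

y = 0 (shut down); profit = -£92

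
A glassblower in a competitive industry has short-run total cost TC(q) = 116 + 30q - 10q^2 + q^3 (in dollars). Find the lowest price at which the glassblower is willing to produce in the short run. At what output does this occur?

$5 per unit, at q = 5

The firm shuts down when price falls below the minimum of average variable cost. AVC = VC/q = 30 - 10q + q^2.
dAVC/dq = -10 + 2q = 0 gives q = 5. min AVC = 30 - 10·5 + 5^2 = 5.
For P < $5 the firm produces nothing.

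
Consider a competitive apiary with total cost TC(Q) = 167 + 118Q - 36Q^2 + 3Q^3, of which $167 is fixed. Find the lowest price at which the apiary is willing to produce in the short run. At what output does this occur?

$10 per unit, at Q = 6

Short-run supply begins at min AVC. From VC = 118Q - 36Q^2 + 3Q^3, AVC = 118 - 36Q + 3Q^2.
At the minimum of AVC, MC = AVC. MC = 118 - 72Q + 9Q^2; setting MC = AVC gives 6Q^2 - 36Q = 0, so Q = 6. min AVC = 10.
The firm shuts down for any P below $10.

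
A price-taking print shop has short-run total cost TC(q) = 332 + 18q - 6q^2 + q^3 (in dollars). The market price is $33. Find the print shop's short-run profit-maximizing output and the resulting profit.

AVC = 18 - 6q + q^2; min AVC = $9 at q = 3. Since P = $33 ≥ min AVC, the firm produces.
With MC = 18 - 12q + 3q^2, P = MC on the upward-sloping part at q* = 5.
TR = 33·5 = 165. TC = 332 + 65 = 397. Profit = 165 − 397 = -$232.
Shutting down would mean losing the fixed cost of $332, so operating at a loss of $232 is better by $100.

Profit = -$232 at q = 5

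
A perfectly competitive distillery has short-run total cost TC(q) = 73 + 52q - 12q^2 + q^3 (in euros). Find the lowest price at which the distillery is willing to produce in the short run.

The shutdown price is the minimum of AVC. VC = 52q - 12q^2 + q^3, so AVC = 52 - 12q + q^2.
At the minimum of AVC, MC = AVC. MC = 52 - 24q + 3q^2; setting MC = AVC gives 2q^2 - 12q = 0, so q = 6. min AVC = 16.
The firm shuts down for any P below €16.

€16 per unit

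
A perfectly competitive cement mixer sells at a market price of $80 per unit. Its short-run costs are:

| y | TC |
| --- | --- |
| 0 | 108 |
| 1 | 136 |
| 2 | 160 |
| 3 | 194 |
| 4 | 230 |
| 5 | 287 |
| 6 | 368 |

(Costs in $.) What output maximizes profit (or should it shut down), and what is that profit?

y = 5; profit = $113

Tabulate TR − TC: y=0: -108; y=1: -56; y=2: 0; y=3: 46; y=4: 90; y=5: 113; y=6: 112.
Profit is maximized at y = 5. AVC there is 179/5 = $35.80 ≤ P, so producing beats shutting down (which would give -$108).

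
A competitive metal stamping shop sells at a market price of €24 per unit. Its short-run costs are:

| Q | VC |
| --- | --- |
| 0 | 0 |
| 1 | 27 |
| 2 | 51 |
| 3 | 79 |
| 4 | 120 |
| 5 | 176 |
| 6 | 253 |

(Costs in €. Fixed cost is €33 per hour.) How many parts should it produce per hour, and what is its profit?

Q = 0 (shut down); profit = -€33

Profit at each row (π = 24Q − TC): Q=0: -33; Q=1: -36; Q=2: -36; Q=3: -40; Q=4: -57; Q=5: -89; Q=6: -142.
Profit is highest at Q = 0. Equivalently, the lowest AVC in the table is 51/2 ≈ €25.50 at Q = 2, and P = €24 falls below it — price never covers variable cost, so the firm shuts down and loses only its fixed cost.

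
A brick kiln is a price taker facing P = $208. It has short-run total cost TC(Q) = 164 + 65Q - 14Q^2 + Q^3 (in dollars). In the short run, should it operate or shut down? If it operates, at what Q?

Strip out fixed cost: VC = 65Q - 14Q^2 + Q^3. Then AVC = 65 - 14Q + Q^2 and MC = 65 - 28Q + 3Q^2.
The AVC parabola has its vertex at Q = 14/2 = 7, where AVC = 65 - 14·7 + 7^2 = $16.
Since P = $208 ≥ min AVC = $16, price covers variable cost and the firm should produce.
Solving P = MC: -143 - 28Q + 3Q^2 = 0 ⇒ Q = -11/3 or 13. On the upward-sloping branch, Q* = 13.
Check: AVC at Q = 13 is $52 ≤ P, so revenue covers variable cost.
Profit = P·Q − TC = 208·13 − 840 = $1864.

Produce at Q = 13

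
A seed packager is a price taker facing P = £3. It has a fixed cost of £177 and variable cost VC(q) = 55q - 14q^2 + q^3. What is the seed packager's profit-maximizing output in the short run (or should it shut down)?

From TC, MC = TC'(q) = 55 - 28q + 3q^2 and AVC = VC/q = 55 - 14q + q^2.
AVC is minimized where dAVC/dq = -14 + 2q = 0, at q = 7; min AVC = 55 - 14·7 + 7^2 = £6.
Since P = £3 < min AVC = £6, price fails to cover variable cost at any output.
Shutting down limits the loss to fixed cost, £177.

Shut down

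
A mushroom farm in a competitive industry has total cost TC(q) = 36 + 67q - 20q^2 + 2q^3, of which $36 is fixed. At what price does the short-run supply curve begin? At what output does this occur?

$17 per unit, at q = 5

The shutdown price is the minimum of AVC. VC = 67q - 20q^2 + 2q^3, so AVC = 67 - 20q + 2q^2.
dAVC/dq = -20 + 4q = 0 gives q = 5. min AVC = 67 - 20·5 + 2·5^2 = 17.
The firm shuts down for any P below $17.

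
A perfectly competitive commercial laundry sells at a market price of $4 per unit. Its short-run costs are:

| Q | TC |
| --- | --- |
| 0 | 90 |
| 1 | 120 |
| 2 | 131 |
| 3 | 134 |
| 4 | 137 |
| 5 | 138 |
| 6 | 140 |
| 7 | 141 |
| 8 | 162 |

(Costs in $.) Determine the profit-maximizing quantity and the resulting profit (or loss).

Tabulate TR − TC: Q=0: -90; Q=1: -116; Q=2: -123; Q=3: -122; Q=4: -121; Q=5: -118; Q=6: -116; Q=7: -113; Q=8: -130.
Profit is highest at Q = 0. Equivalently, the lowest AVC in the table is 51/7 ≈ $7.29 at Q = 7, and P = $4 falls below it — price never covers variable cost, so the firm shuts down and loses only its fixed cost.

Q = 0 (shut down); profit = -$90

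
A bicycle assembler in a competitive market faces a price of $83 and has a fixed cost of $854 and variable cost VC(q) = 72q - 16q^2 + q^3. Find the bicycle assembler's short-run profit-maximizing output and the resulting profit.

AVC = 72 - 16q + q^2; min AVC = $8 at q = 8. Since P = $83 ≥ min AVC, the firm produces.
MC = 72 - 32q + 3q^2. Setting P = MC and taking the root on the rising branch gives q* = 11.
TR = 83·11 = 913. TC = 854 + 187 = 1041. Profit = 913 − 1041 = -$128.
That loss of $128 beats the $854 the firm would lose by shutting down; producing recovers $726 of fixed cost.

Profit = -$128 at q = 11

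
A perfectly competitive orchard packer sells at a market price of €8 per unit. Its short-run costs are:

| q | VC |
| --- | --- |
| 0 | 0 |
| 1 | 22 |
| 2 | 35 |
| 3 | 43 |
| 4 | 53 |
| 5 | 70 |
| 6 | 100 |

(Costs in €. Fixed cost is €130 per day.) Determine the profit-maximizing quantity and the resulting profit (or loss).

Compute π = P·q − TC at each output: q=0: -130; q=1: -144; q=2: -149; q=3: -149; q=4: -151; q=5: -160; q=6: -182.
Profit is highest at q = 0. Equivalently, the lowest AVC in the table is 53/4 ≈ €13.25 at q = 4, and P = €8 falls below it — price never covers variable cost, so the firm shuts down and loses only its fixed cost.

q = 0 (shut down); profit = -€130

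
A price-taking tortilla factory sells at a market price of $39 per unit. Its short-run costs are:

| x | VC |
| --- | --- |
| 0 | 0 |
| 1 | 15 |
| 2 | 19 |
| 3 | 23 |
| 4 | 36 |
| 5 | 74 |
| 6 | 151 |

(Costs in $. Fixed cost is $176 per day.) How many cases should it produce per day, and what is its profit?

x = 5; profit = -$55

Compute π = P·x − TC at each output: x=0: -176; x=1: -152; x=2: -117; x=3: -82; x=4: -56; x=5: -55; x=6: -93.
Profit is maximized at x = 5. AVC there is 74/5 = $14.80 ≤ P, so producing beats shutting down (which would give -$176).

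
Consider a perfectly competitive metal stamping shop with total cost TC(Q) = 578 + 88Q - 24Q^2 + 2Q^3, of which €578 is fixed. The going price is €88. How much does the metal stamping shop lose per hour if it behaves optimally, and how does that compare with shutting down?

AVC = 88 - 24Q + 2Q^2 has its minimum €16 at Q = 6; price €88 clears that bar, so the firm operates.
MC = 88 - 48Q + 6Q^2. Setting P = MC and taking the root on the rising branch gives Q* = 8.
TR = 88·8 = 704. TC = 578 + 192 = 770. Profit = 704 − 770 = -€66.
Shutting down would mean losing the fixed cost of €578, so operating at a loss of €66 is better by €512.

Profit = -€66 at Q = 8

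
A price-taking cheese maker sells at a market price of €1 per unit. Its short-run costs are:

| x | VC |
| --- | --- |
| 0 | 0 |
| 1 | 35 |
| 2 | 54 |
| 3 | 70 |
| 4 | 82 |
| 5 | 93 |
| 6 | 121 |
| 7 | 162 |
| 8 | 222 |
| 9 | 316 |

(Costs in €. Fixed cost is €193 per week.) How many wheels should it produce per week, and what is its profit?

x = 0 (shut down); profit = -€193

Profit at each row (π = 1x − TC): x=0: -193; x=1: -227; x=2: -245; x=3: -260; x=4: -271; x=5: -281; x=6: -308; x=7: -348; x=8: -407; x=9: -500.
Profit is highest at x = 0. Equivalently, the lowest AVC in the table is 93/5 ≈ €18.60 at x = 5, and P = €1 falls below it — price never covers variable cost, so the firm shuts down and loses only its fixed cost.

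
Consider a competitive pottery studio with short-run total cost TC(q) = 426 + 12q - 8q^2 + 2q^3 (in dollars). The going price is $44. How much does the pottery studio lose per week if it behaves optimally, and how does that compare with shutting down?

AVC = 12 - 8q + 2q^2 has its minimum $4 at q = 2; price $44 clears that bar, so the firm operates.
With MC = 12 - 16q + 6q^2, P = MC on the upward-sloping part at q* = 4.
TR = 44·4 = 176. TC = 426 + 48 = 474. Profit = 176 − 474 = -$298.
That loss of $298 beats the $426 the firm would lose by shutting down; producing recovers $128 of fixed cost.

Profit = -$298 at q = 4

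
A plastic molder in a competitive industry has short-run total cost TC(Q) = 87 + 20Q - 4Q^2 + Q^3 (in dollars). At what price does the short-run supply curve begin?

$16 per unit

The firm shuts down when price falls below the minimum of average variable cost. AVC = VC/Q = 20 - 4Q + Q^2.
dAVC/dQ = -4 + 2Q = 0 gives Q = 2. min AVC = 20 - 4·2 + 2^2 = 16.
So the shutdown price is $16.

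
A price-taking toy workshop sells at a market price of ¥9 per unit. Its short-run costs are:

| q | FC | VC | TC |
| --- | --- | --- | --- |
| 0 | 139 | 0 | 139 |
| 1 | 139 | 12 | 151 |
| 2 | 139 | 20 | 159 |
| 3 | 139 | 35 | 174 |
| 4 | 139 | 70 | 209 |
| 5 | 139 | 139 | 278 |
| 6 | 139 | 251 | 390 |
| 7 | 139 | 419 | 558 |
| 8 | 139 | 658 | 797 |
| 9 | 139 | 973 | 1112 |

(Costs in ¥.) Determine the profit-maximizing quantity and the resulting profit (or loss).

q = 0 (shut down); profit = -¥139

Profit at each row (π = 9q − TC): q=0: -139; q=1: -142; q=2: -141; q=3: -147; q=4: -173; q=5: -233; q=6: -336; q=7: -495; q=8: -725; q=9: -1031.
Profit is highest at q = 0. Equivalently, the lowest AVC in the table is 20/2 ≈ ¥10 at q = 2, and P = ¥9 falls below it — price never covers variable cost, so the firm shuts down and loses only its fixed cost.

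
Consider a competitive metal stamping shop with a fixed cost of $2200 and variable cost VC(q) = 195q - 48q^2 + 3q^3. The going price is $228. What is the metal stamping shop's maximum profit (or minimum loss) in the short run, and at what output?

Profit = -$22 at q = 11

AVC = 195 - 48q + 3q^2; min AVC = $3 at q = 8. Since P = $228 ≥ min AVC, the firm produces.
With MC = 195 - 96q + 9q^2, P = MC on the upward-sloping part at q* = 11.
TR = 228·11 = 2508. TC = 2200 + 330 = 2530. Profit = 2508 − 2530 = -$22.
Shutting down would mean losing the fixed cost of $2200, so operating at a loss of $22 is better by $2178.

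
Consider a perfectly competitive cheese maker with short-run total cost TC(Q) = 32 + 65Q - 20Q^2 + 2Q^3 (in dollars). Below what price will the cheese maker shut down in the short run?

The firm shuts down when price falls below the minimum of average variable cost. AVC = VC/Q = 65 - 20Q + 2Q^2.
dAVC/dQ = -20 + 4Q = 0 gives Q = 5. min AVC = 65 - 20·5 + 2·5^2 = 15.
So the shutdown price is $15.

$15 per unit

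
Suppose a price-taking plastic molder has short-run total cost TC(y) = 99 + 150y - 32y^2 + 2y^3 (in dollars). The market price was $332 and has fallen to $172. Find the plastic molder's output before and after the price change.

Output falls from 13 to 11

MC = 150 - 64y + 6y^2; the shutdown threshold is min AVC = $22 (at y = 8).
With P = $332 above the shutdown price, P = MC gives y = 13.
At P = $172 ≥ min AVC, set P = MC: y = 11. The firm stays open but cuts output.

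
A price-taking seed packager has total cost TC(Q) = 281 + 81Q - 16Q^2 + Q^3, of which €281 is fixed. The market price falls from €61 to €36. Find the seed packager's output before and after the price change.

AVC = 81 - 16Q + Q^2, minimized at Q = 8 where min AVC = €17. MC = 81 - 32Q + 3Q^2.
At P = €61 ≥ min AVC, set P = MC on the rising branch: Q = 10.
At P = €36 ≥ min AVC, set P = MC: Q = 9. The firm stays open but cuts output.

Output falls from 10 to 9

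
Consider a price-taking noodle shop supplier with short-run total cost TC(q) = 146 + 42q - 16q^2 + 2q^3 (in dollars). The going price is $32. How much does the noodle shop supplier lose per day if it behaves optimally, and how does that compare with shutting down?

AVC = 42 - 16q + 2q^2 has its minimum $10 at q = 4; price $32 clears that bar, so the firm operates.
With MC = 42 - 32q + 6q^2, P = MC on the upward-sloping part at q* = 5.
TR = 32·5 = 160. TC = 146 + 60 = 206. Profit = 160 − 206 = -$46.
By producing, the firm covers all variable cost plus $100 of fixed cost; shutting down would lose the full $146.

Profit = -$46 at q = 5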